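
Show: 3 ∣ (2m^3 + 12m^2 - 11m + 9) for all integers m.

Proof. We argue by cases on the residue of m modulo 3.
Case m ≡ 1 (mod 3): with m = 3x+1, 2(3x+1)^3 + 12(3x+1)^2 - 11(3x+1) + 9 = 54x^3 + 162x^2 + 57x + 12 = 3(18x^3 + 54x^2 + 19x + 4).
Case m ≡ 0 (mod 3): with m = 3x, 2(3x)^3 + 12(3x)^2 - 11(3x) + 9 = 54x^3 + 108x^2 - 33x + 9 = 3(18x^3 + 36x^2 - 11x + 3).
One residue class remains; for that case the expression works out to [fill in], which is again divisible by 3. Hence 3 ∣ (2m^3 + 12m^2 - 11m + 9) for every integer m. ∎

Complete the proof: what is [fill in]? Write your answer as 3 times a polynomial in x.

3(18x^3 + 72x^2 + 61x + 17)

The residues treated are {1, 0}, so the missing case is m ≡ 2 (mod 3); write m = 3x+2.
Then 2(3x+2)^3 + 12(3x+2)^2 - 11(3x+2) + 9 = 54x^3 + 216x^2 + 183x + 51 = 3(18x^3 + 72x^2 + 61x + 17).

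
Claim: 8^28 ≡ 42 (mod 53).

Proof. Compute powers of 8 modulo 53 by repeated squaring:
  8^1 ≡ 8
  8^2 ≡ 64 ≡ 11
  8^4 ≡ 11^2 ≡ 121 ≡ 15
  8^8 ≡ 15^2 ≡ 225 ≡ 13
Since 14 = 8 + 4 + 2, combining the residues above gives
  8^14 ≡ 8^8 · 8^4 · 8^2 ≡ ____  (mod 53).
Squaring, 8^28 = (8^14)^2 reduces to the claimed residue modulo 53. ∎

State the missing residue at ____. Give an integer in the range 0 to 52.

25

Multiply the listed residues: 13 · 15 · 11 = 195 → 2145.
Reducing modulo 53: 2145 = 40·53 + 25, so 8^14 ≡ 25.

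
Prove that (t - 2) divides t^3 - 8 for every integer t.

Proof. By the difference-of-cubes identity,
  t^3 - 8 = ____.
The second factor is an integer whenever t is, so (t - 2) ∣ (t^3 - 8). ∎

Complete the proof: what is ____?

Polynomial division of t^3 - 8 by t - 2 leaves remainder 0 and quotient t^2 + 2t + 4.
Hence t^3 - 8 = (t - 2)(t^2 + 2t + 4).

(t - 2)(t^2 + 2t + 4)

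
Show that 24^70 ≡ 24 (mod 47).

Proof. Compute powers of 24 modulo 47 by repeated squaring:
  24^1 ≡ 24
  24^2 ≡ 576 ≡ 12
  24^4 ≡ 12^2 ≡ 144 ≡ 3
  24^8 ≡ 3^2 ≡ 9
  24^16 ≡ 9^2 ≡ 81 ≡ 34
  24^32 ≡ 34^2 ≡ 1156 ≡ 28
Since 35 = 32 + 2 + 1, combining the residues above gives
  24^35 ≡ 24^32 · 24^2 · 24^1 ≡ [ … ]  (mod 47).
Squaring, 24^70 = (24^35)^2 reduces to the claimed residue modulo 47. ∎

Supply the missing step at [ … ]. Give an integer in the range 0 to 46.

27

Multiply the listed residues: 28 · 12 · 24 = 336 → 8064.
Reducing modulo 47: 8064 = 171·47 + 27, so 24^35 ≡ 27.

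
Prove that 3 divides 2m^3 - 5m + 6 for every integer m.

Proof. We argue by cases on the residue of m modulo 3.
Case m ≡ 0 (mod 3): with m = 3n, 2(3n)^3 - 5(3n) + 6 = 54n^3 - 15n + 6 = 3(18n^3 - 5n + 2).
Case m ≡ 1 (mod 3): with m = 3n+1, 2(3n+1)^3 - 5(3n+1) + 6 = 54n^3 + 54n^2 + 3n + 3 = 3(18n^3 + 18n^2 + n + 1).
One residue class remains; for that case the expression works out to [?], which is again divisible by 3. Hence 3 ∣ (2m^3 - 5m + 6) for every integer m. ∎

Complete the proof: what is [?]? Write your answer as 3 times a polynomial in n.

3(18n^3 + 36n^2 + 19n + 4)

The residues treated are {0, 1}, so the missing case is m ≡ 2 (mod 3); write m = 3n+2.
Then 2(3n+2)^3 - 5(3n+2) + 6 = 54n^3 + 108n^2 + 57n + 12 = 3(18n^3 + 36n^2 + 19n + 4).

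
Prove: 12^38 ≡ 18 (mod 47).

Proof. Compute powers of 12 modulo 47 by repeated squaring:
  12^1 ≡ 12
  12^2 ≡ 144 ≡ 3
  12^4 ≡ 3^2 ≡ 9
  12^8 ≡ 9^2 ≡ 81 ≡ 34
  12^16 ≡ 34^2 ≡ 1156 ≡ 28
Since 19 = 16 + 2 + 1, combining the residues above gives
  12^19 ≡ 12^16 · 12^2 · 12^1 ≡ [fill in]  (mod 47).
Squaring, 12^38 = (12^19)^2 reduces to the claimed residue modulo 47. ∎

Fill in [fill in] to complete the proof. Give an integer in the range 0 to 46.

21

Multiply the listed residues: 28 · 3 · 12 = 84 → 1008.
Reducing modulo 47: 1008 = 21·47 + 21, so 12^19 ≡ 21.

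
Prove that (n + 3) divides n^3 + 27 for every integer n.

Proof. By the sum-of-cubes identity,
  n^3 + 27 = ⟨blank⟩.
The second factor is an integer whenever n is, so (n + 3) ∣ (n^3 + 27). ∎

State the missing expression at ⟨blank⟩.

(n + 3)(n^2 - 3n + 9)

Polynomial division of n^3 + 27 by n + 3 leaves remainder 0 and quotient n^2 - 3n + 9.
Hence n^3 + 27 = (n + 3)(n^2 - 3n + 9).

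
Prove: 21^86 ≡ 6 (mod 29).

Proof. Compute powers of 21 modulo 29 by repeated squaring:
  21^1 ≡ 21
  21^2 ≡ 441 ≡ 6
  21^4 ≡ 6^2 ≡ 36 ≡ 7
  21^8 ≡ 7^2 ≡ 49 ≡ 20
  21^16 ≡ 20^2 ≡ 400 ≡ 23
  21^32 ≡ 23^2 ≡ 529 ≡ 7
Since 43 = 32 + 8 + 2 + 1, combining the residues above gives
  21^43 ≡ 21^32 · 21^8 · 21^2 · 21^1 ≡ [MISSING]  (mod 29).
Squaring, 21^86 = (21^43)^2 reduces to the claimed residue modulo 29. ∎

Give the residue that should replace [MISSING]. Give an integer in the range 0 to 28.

8

Multiply the listed residues: 7 · 20 · 6 · 21 = 140 → 840 → 17640.
Reducing modulo 29: 17640 = 608·29 + 8, so 21^43 ≡ 8.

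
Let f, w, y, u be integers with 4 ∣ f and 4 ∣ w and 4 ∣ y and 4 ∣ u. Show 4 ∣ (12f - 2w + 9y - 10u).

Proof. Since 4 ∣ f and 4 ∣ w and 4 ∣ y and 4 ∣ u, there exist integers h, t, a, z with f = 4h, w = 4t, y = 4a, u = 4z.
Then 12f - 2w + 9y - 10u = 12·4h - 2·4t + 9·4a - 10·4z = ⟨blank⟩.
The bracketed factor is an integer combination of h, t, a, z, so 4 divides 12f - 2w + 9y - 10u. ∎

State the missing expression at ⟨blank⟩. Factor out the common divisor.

Each term has a factor of 4: 12·4h - 2·4t + 9·4a - 10·4z = 4·(9a + 12h - 2t - 10z).
Since 9a + 12h - 2t - 10z is an integer, 4 ∣ (12f - 2w + 9y - 10u).

4(9a + 12h - 2t - 10z)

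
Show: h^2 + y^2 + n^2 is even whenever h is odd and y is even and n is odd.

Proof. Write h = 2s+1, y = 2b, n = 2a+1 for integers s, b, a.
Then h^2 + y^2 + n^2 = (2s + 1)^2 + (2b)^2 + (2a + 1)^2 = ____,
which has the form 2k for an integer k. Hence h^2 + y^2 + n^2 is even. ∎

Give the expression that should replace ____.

(2s + 1)^2 + (2b)^2 + (2a + 1)^2 = 4a^2 + 4a + 4b^2 + 4s^2 + 4s + 2
= 2(2a^2 + 2a + 2b^2 + 2s^2 + 2s + 1).
Since 2a^2 + 2a + 2b^2 + 2s^2 + 2s + 1 is an integer, the sum of squares is of the form 2k for an integer k.

2(2a^2 + 2a + 2b^2 + 2s^2 + 2s + 1)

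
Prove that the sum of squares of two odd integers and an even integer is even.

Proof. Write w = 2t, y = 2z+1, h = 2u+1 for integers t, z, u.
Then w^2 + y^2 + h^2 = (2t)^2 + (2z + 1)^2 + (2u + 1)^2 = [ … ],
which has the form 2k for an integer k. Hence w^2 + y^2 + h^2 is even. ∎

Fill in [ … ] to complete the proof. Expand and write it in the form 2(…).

2(2t^2 + 2u^2 + 2u + 2z^2 + 2z + 1)

Expanding: (2t)^2 + (2z + 1)^2 + (2u + 1)^2 = 4t^2 + 4u^2 + 4u + 4z^2 + 4z + 2.
Every term is even; pulling out the factor of 2 gives 2(2t^2 + 2u^2 + 2u + 2z^2 + 2z + 1).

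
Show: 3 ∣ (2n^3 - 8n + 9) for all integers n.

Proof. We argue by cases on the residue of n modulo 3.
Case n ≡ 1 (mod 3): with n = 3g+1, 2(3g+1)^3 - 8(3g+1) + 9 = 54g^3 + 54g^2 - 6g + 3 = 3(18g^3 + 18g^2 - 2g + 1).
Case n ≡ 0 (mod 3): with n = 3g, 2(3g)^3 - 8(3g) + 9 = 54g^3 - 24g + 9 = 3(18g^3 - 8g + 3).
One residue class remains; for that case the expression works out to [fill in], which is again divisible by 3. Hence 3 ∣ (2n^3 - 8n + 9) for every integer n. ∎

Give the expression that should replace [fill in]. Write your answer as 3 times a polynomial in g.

3(18g^3 + 36g^2 + 16g + 3)

The residues treated are {1, 0}, so the missing case is n ≡ 2 (mod 3); write n = 3g+2.
Then 2(3g+2)^3 - 8(3g+2) + 9 = 54g^3 + 108g^2 + 48g + 9 = 3(18g^3 + 36g^2 + 16g + 3).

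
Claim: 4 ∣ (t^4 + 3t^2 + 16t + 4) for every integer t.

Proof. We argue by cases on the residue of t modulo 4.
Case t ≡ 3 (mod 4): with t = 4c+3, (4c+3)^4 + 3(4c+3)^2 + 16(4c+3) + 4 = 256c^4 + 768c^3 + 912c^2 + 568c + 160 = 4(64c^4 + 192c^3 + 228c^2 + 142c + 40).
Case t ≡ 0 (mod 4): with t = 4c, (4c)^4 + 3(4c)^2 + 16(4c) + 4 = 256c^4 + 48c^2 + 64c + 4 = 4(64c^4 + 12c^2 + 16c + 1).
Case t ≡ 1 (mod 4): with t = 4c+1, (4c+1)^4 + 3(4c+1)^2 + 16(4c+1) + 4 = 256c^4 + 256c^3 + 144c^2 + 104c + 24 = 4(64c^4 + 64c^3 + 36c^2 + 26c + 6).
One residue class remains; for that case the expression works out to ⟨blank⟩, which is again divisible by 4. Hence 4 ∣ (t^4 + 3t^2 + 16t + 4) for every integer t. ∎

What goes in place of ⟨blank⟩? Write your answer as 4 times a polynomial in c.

4(64c^4 + 128c^3 + 108c^2 + 60c + 16)

The residues treated are {3, 0, 1}, so the missing case is t ≡ 2 (mod 4); write t = 4c+2.
Then (4c+2)^4 + 3(4c+2)^2 + 16(4c+2) + 4 = 256c^4 + 512c^3 + 432c^2 + 240c + 64 = 4(64c^4 + 128c^3 + 108c^2 + 60c + 16).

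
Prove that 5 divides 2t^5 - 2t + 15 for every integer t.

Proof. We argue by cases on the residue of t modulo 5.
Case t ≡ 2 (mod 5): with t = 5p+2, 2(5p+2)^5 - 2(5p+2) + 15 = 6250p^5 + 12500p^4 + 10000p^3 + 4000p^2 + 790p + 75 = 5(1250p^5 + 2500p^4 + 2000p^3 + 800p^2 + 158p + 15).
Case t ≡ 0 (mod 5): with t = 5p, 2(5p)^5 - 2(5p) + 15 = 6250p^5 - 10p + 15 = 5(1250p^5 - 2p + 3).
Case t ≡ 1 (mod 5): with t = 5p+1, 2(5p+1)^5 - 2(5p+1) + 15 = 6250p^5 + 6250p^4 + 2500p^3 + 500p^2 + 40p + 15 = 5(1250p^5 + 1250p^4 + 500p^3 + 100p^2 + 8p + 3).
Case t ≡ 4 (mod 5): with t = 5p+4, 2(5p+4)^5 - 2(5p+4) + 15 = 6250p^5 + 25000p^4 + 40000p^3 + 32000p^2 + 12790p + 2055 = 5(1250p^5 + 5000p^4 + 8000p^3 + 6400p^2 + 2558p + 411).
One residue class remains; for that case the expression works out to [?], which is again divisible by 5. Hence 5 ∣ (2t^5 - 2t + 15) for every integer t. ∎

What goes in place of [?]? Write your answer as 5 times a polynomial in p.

5(1250p^5 + 3750p^4 + 4500p^3 + 2700p^2 + 808p + 99)

The residues treated are {2, 0, 1, 4}, so the missing case is t ≡ 3 (mod 5); write t = 5p+3.
Then 2(5p+3)^5 - 2(5p+3) + 15 = 6250p^5 + 18750p^4 + 22500p^3 + 13500p^2 + 4040p + 495 = 5(1250p^5 + 3750p^4 + 4500p^3 + 2700p^2 + 808p + 99).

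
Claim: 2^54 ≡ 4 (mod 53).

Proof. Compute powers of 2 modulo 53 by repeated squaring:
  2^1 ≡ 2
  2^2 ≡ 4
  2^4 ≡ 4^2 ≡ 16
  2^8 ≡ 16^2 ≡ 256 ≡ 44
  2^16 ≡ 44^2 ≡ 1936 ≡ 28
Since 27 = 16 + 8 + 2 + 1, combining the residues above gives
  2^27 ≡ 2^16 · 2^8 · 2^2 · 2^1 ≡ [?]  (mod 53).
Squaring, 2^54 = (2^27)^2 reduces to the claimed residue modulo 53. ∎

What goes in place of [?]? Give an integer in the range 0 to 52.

Multiply the listed residues: 28 · 44 · 4 · 2 = 1232 → 4928 → 9856.
Reducing modulo 53: 9856 = 185·53 + 51, so 2^27 ≡ 51.

51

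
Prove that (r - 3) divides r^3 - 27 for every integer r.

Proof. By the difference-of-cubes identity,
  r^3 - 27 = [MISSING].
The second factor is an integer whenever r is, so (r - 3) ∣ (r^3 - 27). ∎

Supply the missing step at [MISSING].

Polynomial division of r^3 - 27 by r - 3 leaves remainder 0 and quotient r^2 + 3r + 9.
Hence r^3 - 27 = (r - 3)(r^2 + 3r + 9).

(r - 3)(r^2 + 3r + 9)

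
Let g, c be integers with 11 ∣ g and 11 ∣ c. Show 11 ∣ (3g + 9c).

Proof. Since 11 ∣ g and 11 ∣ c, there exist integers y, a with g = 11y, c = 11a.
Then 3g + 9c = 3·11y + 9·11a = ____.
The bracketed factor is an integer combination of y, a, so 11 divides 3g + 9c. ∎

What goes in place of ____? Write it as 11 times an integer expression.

Each term has a factor of 11: 3·11y + 9·11a = 11·(9a + 3y).
Since 9a + 3y is an integer, 11 ∣ (3g + 9c).

11(9a + 3y)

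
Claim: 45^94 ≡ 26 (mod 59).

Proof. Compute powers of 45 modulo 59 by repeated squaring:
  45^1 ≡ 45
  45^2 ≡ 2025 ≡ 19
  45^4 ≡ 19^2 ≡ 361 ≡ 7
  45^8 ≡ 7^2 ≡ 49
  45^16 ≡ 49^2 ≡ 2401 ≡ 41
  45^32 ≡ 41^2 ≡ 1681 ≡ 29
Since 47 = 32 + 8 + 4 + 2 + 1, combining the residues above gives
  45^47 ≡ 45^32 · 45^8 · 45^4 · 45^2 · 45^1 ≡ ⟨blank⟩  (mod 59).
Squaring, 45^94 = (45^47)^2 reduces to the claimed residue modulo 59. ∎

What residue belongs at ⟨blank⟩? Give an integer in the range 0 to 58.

12

45^32 · 45^8 · 45^4 · 45^2 · 45^1 ≡ 29 · 49 · 7 · 19 · 45 = 8504685.
8504685 mod 59 = 12, so 45^47 ≡ 12 (mod 59).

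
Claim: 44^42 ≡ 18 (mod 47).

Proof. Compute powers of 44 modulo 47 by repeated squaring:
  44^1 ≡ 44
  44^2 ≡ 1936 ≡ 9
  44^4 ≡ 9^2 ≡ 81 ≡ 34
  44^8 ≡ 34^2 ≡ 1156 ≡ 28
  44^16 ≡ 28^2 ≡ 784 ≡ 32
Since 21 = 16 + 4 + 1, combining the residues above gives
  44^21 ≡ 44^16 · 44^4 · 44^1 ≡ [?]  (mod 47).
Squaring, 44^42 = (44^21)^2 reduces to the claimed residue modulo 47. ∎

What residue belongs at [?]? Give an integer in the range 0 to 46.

26

44^16 · 44^4 · 44^1 ≡ 32 · 34 · 44 = 47872.
47872 mod 47 = 26, so 44^21 ≡ 26 (mod 47).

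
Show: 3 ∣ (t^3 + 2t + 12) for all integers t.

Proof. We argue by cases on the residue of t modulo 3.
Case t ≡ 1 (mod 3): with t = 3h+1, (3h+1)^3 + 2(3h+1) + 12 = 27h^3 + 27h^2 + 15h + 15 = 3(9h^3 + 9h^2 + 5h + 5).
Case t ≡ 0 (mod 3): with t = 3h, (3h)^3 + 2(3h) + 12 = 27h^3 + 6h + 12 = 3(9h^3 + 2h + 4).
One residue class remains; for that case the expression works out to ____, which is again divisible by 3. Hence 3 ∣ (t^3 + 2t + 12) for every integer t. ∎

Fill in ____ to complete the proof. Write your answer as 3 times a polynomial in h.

3(9h^3 + 18h^2 + 14h + 8)

The residues treated are {1, 0}, so the missing case is t ≡ 2 (mod 3); write t = 3h+2.
Then (3h+2)^3 + 2(3h+2) + 12 = 27h^3 + 54h^2 + 42h + 24 = 3(9h^3 + 18h^2 + 14h + 8).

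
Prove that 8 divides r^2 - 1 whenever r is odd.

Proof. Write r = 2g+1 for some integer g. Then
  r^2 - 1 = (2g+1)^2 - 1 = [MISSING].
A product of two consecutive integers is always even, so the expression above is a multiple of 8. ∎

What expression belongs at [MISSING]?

4g(g + 1)

(2g+1)^2 - 1 = 4g^2 + 4g + 1 - 1 = 4g^2 + 4g = 4g(g+1).
Since g and g+1 are consecutive, g(g+1) is even, and 4·(even) is a multiple of 8.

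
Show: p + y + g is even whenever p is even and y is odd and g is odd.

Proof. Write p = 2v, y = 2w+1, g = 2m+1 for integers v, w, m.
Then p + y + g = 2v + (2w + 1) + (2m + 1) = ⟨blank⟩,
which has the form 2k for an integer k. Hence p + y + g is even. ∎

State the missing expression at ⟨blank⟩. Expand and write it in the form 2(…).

2(m + v + w + 1)

2v + (2w + 1) + (2m + 1) = 2m + 2v + 2w + 2
= 2(m + v + w + 1).
Since m + v + w + 1 is an integer, the sum is of the form 2k for an integer k.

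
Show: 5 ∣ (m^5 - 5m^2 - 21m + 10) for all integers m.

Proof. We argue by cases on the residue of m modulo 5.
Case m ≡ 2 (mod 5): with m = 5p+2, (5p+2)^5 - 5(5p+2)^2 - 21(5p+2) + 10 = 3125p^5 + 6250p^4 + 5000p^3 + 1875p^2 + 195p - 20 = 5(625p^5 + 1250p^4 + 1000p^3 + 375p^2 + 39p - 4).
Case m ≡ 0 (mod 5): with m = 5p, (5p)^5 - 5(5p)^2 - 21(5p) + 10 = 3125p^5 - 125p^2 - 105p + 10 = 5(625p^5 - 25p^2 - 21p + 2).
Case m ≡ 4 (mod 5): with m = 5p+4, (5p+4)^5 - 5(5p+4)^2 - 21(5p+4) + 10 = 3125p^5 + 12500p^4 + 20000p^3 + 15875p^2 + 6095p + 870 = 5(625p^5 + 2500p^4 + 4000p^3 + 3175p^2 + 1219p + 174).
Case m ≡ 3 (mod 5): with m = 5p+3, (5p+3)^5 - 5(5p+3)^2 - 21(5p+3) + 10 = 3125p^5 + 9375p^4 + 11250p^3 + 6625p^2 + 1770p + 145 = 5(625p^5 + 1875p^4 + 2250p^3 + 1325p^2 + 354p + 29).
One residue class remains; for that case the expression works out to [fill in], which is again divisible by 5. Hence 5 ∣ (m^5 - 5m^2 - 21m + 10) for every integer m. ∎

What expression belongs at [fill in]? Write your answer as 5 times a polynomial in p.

Only m ≡ 1 (mod 5) is unaccounted for. Put m = 5p+1:
(5p+1)^5 - 5(5p+1)^2 - 21(5p+1) + 10 expands to 3125p^5 + 3125p^4 + 1250p^3 + 125p^2 - 130p - 15,
and factoring out 5 leaves 5(625p^5 + 625p^4 + 250p^3 + 25p^2 - 26p - 3).

5(625p^5 + 625p^4 + 250p^3 + 25p^2 - 26p - 3)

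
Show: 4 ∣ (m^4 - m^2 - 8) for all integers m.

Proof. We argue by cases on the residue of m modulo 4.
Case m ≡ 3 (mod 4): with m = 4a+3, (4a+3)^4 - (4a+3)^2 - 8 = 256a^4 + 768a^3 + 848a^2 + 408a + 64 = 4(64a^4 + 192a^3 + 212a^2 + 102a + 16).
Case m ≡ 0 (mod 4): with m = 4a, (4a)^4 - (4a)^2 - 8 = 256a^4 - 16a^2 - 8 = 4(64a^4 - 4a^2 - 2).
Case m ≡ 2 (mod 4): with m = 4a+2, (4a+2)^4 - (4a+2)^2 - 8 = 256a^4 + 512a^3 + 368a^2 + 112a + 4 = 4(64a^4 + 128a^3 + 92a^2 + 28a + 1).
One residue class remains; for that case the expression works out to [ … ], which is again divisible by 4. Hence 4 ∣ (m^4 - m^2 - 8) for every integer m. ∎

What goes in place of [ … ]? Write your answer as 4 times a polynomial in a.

4(64a^4 + 64a^3 + 20a^2 + 2a - 2)

Only m ≡ 1 (mod 4) is unaccounted for. Put m = 4a+1:
(4a+1)^4 - (4a+1)^2 - 8 expands to 256a^4 + 256a^3 + 80a^2 + 8a - 8,
and factoring out 4 leaves 4(64a^4 + 64a^3 + 20a^2 + 2a - 2).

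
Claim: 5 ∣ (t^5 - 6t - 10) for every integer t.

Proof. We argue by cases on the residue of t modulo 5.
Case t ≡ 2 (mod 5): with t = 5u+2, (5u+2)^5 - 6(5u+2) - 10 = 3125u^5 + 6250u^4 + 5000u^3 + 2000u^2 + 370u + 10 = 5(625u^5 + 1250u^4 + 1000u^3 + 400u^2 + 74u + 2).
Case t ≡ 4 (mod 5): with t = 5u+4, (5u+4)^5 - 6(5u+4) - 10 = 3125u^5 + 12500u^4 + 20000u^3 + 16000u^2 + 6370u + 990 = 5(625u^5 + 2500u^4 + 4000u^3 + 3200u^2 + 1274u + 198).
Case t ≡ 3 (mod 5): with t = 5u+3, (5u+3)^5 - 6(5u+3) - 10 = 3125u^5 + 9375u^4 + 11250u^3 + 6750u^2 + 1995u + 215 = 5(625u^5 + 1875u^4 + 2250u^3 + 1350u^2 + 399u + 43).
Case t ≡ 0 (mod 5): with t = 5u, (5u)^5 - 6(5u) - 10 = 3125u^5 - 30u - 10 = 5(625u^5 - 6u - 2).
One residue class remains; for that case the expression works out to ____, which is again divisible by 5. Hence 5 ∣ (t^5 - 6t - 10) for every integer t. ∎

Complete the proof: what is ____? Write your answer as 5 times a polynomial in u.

5(625u^5 + 625u^4 + 250u^3 + 50u^2 - u - 3)

Only t ≡ 1 (mod 5) is unaccounted for. Put t = 5u+1:
(5u+1)^5 - 6(5u+1) - 10 expands to 3125u^5 + 3125u^4 + 1250u^3 + 250u^2 - 5u - 15,
and factoring out 5 leaves 5(625u^5 + 625u^4 + 250u^3 + 50u^2 - u - 3).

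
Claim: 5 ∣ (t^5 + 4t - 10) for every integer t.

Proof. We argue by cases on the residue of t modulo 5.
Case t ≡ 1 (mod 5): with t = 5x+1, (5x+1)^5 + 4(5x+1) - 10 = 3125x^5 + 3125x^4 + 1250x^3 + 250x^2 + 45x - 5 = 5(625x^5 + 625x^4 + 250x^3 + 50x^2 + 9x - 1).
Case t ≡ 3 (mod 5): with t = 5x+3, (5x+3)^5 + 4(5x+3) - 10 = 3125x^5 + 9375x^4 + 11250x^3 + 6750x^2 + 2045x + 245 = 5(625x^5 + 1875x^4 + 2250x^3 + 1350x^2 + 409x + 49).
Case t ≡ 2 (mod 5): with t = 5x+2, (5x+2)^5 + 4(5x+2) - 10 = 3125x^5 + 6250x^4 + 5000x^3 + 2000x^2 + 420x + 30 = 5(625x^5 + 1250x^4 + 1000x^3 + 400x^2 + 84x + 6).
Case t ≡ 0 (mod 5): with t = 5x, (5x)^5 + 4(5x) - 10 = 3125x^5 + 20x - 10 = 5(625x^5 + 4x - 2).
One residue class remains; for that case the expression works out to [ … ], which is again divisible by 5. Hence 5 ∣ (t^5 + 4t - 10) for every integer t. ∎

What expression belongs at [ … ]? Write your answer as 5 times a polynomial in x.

Only t ≡ 4 (mod 5) is unaccounted for. Put t = 5x+4:
(5x+4)^5 + 4(5x+4) - 10 expands to 3125x^5 + 12500x^4 + 20000x^3 + 16000x^2 + 6420x + 1030,
and factoring out 5 leaves 5(625x^5 + 2500x^4 + 4000x^3 + 3200x^2 + 1284x + 206).

5(625x^5 + 2500x^4 + 4000x^3 + 3200x^2 + 1284x + 206)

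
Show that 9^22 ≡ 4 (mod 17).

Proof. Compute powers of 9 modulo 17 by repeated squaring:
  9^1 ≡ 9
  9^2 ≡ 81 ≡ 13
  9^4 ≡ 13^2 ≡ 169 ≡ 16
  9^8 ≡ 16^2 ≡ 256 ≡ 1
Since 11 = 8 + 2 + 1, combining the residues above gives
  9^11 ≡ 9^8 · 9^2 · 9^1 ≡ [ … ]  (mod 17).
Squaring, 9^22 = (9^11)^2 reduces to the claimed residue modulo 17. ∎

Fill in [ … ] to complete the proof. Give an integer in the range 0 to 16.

9^8 · 9^2 · 9^1 ≡ 1 · 13 · 9 = 117.
117 mod 17 = 15, so 9^11 ≡ 15 (mod 17).

15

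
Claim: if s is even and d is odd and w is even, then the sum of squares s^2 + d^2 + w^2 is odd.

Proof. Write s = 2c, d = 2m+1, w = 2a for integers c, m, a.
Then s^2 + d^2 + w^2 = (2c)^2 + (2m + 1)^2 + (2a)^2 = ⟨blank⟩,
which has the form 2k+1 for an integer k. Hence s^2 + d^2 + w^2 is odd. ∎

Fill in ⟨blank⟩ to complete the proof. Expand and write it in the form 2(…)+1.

(2c)^2 + (2m + 1)^2 + (2a)^2 = 4a^2 + 4c^2 + 4m^2 + 4m + 1
= 2(2a^2 + 2c^2 + 2m^2 + 2m) + 1.
Since 2a^2 + 2c^2 + 2m^2 + 2m is an integer, the sum of squares is of the form 2k+1 for an integer k.

2(2a^2 + 2c^2 + 2m^2 + 2m) + 1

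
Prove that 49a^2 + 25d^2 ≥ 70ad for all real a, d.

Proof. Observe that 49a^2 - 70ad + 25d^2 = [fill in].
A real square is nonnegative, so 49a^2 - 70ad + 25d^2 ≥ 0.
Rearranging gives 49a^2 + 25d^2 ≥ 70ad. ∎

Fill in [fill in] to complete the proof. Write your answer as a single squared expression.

(7a - 5d)^2

The leading and trailing coefficients are 7^2 and 5^2, and 70 = 2·7·5, so the trinomial is (7a - 5d)^2.
Hence 49a^2 - 70ad + 25d^2 ≥ 0.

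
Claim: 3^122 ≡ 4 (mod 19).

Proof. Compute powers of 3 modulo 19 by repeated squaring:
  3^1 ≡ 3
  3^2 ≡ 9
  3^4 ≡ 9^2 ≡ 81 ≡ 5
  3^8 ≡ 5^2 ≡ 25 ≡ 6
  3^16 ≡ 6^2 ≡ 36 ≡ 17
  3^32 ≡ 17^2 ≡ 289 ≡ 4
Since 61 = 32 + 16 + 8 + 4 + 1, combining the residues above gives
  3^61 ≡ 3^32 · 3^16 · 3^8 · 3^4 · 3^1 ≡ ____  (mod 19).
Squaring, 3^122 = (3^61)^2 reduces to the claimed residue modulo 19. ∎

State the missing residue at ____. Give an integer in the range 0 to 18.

3^32 · 3^16 · 3^8 · 3^4 · 3^1 ≡ 4 · 17 · 6 · 5 · 3 = 6120.
6120 mod 19 = 2, so 3^61 ≡ 2 (mod 19).

2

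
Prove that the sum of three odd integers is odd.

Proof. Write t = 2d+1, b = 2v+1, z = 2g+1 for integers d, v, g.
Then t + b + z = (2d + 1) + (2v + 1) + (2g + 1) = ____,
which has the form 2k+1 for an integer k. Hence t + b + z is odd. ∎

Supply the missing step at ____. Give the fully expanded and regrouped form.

(2d + 1) + (2v + 1) + (2g + 1) = 2d + 2g + 2v + 3
= 2(d + g + v + 1) + 1.
Since d + g + v + 1 is an integer, the sum is of the form 2k+1 for an integer k.

2(d + g + v + 1) + 1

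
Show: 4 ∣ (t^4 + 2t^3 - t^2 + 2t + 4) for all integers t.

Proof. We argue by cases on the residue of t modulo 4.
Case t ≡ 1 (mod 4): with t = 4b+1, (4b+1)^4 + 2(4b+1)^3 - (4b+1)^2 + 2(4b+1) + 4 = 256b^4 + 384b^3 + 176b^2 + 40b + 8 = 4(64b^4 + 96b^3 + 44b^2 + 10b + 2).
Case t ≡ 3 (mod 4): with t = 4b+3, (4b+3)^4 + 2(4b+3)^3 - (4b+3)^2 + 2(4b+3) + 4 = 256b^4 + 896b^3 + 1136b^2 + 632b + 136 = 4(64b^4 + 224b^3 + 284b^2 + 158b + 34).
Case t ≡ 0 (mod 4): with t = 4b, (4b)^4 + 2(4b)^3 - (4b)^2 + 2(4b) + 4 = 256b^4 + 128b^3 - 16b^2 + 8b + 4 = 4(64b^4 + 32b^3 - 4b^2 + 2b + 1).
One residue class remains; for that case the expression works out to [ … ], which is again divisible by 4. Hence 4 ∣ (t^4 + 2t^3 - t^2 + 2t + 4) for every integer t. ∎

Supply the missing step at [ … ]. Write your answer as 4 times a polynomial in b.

Only t ≡ 2 (mod 4) is unaccounted for. Put t = 4b+2:
(4b+2)^4 + 2(4b+2)^3 - (4b+2)^2 + 2(4b+2) + 4 expands to 256b^4 + 640b^3 + 560b^2 + 216b + 36,
and factoring out 4 leaves 4(64b^4 + 160b^3 + 140b^2 + 54b + 9).

4(64b^4 + 160b^3 + 140b^2 + 54b + 9)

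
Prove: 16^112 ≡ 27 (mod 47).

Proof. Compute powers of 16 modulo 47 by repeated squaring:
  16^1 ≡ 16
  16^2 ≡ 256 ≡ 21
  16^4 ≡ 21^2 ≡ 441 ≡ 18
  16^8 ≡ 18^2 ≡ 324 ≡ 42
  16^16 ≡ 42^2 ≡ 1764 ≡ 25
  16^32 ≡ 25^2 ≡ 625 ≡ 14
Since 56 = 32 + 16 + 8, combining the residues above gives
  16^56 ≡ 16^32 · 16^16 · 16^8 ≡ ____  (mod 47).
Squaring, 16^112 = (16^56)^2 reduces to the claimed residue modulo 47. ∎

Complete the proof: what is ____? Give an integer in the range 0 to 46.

Multiply the listed residues: 14 · 25 · 42 = 350 → 14700.
Reducing modulo 47: 14700 = 312·47 + 36, so 16^56 ≡ 36.

36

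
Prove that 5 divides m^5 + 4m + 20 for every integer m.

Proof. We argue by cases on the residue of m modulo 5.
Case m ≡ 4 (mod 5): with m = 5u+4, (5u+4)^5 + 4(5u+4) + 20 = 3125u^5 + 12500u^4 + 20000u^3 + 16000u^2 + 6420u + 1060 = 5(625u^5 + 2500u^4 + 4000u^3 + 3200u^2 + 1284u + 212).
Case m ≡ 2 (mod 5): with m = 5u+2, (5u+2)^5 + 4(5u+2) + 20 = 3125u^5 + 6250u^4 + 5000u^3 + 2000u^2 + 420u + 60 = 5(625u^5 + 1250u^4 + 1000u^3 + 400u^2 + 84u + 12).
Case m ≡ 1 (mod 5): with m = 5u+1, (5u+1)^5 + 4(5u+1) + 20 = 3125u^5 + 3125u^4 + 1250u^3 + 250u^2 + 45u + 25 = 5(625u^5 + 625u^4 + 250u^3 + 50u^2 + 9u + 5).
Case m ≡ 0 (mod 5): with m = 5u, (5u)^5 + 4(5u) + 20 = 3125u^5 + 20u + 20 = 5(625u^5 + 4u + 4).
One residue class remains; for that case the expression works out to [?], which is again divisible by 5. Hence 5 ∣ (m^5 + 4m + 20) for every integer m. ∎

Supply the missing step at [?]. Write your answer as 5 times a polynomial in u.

5(625u^5 + 1875u^4 + 2250u^3 + 1350u^2 + 409u + 55)

The residues treated are {4, 2, 1, 0}, so the missing case is m ≡ 3 (mod 5); write m = 5u+3.
Then (5u+3)^5 + 4(5u+3) + 20 = 3125u^5 + 9375u^4 + 11250u^3 + 6750u^2 + 2045u + 275 = 5(625u^5 + 1875u^4 + 2250u^3 + 1350u^2 + 409u + 55).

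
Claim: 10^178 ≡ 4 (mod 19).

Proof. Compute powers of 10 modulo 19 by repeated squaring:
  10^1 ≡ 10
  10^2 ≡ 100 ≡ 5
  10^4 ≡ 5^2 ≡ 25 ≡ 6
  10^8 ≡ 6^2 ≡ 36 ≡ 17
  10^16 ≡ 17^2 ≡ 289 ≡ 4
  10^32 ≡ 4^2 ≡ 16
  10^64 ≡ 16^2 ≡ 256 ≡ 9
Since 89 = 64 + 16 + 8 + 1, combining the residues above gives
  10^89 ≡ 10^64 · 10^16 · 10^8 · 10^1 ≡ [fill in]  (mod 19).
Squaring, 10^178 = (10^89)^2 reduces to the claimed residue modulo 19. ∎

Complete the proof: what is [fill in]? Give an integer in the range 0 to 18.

10^64 · 10^16 · 10^8 · 10^1 ≡ 9 · 4 · 17 · 10 = 6120.
6120 mod 19 = 2, so 10^89 ≡ 2 (mod 19).

2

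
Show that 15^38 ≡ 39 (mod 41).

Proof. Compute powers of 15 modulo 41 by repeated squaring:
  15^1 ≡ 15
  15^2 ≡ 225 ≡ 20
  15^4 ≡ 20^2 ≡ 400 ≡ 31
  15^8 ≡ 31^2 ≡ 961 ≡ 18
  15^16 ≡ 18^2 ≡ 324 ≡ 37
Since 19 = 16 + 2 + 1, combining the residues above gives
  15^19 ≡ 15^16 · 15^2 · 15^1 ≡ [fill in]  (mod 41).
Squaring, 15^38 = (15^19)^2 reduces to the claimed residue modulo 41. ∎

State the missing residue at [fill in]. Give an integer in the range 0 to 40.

30

15^16 · 15^2 · 15^1 ≡ 37 · 20 · 15 = 11100.
11100 mod 41 = 30, so 15^19 ≡ 30 (mod 41).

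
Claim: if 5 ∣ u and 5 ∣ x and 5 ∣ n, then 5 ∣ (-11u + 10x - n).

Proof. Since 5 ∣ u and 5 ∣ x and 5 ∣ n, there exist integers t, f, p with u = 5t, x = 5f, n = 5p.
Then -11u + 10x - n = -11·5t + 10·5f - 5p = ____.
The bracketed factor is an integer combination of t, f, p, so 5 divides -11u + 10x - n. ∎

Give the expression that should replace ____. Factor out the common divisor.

Pull the common 5 out of every term: -11·5t + 10·5f - 5p = 5(10f - p - 11t).
10f - p - 11t is an integer, which exhibits the divisibility.

5(10f - p - 11t)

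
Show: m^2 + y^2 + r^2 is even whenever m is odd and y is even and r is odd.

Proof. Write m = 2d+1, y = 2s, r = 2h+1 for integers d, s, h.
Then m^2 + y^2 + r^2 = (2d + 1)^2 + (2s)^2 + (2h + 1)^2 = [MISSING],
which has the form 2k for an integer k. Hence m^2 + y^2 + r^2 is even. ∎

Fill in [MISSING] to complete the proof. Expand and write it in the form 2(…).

Expanding: (2d + 1)^2 + (2s)^2 + (2h + 1)^2 = 4d^2 + 4d + 4h^2 + 4h + 4s^2 + 2.
Every term is even; pulling out the factor of 2 gives 2(2d^2 + 2d + 2h^2 + 2h + 2s^2 + 1).

2(2d^2 + 2d + 2h^2 + 2h + 2s^2 + 1)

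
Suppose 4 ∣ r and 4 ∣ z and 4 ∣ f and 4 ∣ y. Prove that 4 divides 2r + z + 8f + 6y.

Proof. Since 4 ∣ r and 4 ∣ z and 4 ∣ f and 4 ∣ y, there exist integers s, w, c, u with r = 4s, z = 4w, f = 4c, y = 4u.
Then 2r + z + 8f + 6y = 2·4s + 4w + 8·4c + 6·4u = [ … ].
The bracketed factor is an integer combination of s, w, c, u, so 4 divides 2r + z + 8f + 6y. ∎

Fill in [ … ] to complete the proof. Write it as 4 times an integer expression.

4(8c + 2s + 6u + w)

Each term has a factor of 4: 2·4s + 4w + 8·4c + 6·4u = 4·(8c + 2s + 6u + w).
Since 8c + 2s + 6u + w is an integer, 4 ∣ (2r + z + 8f + 6y).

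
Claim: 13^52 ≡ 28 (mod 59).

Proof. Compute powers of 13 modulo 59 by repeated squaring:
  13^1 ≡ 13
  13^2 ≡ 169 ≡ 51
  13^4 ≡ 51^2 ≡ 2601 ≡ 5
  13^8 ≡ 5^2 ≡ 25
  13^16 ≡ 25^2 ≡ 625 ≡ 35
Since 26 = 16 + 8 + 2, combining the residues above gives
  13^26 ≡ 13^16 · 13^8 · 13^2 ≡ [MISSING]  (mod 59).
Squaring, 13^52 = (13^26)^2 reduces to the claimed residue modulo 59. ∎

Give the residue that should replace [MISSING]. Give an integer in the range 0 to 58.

Multiply the listed residues: 35 · 25 · 51 = 875 → 44625.
Reducing modulo 59: 44625 = 756·59 + 21, so 13^26 ≡ 21.

21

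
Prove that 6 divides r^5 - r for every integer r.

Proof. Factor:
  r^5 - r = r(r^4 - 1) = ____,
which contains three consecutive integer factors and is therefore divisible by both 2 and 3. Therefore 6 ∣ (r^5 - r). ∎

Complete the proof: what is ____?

(r - 1)r(r + 1)(r^2 + 1)

r^4 - 1 = (r^2 - 1)(r^2 + 1), and r^2 - 1 = (r-1)(r+1).
So r(r^4 - 1) = (r - 1)r(r + 1)(r^2 + 1).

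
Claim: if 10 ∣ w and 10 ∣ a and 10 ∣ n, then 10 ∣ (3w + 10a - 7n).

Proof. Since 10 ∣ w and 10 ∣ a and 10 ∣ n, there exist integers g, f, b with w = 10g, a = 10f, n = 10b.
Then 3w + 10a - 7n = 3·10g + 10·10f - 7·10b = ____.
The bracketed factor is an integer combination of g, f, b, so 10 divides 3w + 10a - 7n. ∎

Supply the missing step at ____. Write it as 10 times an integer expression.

Each term has a factor of 10: 3·10g + 10·10f - 7·10b = 10·(-7b + 10f + 3g).
Since -7b + 10f + 3g is an integer, 10 ∣ (3w + 10a - 7n).

10(-7b + 10f + 3g)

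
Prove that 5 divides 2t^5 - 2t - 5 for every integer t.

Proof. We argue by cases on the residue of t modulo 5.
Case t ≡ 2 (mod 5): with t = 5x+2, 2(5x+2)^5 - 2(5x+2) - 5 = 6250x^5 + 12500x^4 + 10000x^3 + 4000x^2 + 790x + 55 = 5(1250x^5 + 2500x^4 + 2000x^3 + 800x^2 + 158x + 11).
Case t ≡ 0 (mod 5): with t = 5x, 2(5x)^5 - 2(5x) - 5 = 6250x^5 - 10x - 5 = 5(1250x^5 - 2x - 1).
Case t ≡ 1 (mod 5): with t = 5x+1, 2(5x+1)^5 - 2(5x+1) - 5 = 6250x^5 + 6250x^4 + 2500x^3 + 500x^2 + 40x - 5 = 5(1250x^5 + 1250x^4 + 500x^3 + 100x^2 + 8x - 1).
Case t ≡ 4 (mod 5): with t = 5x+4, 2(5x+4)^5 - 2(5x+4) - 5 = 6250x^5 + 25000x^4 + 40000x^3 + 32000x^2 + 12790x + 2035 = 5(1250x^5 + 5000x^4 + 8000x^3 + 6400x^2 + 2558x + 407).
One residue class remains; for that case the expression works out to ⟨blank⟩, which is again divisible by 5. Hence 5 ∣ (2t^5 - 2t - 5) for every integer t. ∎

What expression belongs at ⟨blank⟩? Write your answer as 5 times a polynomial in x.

5(1250x^5 + 3750x^4 + 4500x^3 + 2700x^2 + 808x + 95)

Only t ≡ 3 (mod 5) is unaccounted for. Put t = 5x+3:
2(5x+3)^5 - 2(5x+3) - 5 expands to 6250x^5 + 18750x^4 + 22500x^3 + 13500x^2 + 4040x + 475,
and factoring out 5 leaves 5(1250x^5 + 3750x^4 + 4500x^3 + 2700x^2 + 808x + 95).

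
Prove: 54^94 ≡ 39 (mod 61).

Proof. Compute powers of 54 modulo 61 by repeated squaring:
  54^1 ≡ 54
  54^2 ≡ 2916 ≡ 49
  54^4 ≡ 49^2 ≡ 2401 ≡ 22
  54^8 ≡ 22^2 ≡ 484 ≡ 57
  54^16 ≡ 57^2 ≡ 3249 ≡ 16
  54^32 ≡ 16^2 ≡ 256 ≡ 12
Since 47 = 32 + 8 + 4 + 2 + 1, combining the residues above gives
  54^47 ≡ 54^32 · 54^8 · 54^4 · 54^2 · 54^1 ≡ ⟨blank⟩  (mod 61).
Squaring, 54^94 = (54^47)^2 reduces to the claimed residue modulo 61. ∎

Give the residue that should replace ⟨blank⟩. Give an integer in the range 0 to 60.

51

54^32 · 54^8 · 54^4 · 54^2 · 54^1 ≡ 12 · 57 · 22 · 49 · 54 = 39817008.
39817008 mod 61 = 51, so 54^47 ≡ 51 (mod 61).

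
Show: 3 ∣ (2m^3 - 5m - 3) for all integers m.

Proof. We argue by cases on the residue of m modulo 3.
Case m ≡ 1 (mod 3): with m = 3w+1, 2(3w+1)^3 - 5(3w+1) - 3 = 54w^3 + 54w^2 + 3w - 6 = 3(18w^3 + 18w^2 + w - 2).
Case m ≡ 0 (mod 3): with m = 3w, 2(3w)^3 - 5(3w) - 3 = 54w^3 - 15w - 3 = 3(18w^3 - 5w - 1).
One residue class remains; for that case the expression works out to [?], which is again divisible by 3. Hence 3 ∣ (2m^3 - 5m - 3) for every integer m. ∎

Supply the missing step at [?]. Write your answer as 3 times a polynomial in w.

Only m ≡ 2 (mod 3) is unaccounted for. Put m = 3w+2:
2(3w+2)^3 - 5(3w+2) - 3 expands to 54w^3 + 108w^2 + 57w + 3,
and factoring out 3 leaves 3(18w^3 + 36w^2 + 19w + 1).

3(18w^3 + 36w^2 + 19w + 1)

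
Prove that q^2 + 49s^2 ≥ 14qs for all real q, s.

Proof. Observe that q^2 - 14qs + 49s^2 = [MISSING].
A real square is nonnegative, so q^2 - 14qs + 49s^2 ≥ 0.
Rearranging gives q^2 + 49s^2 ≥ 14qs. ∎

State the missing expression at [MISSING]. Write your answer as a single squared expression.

(q - 7s)^2

q^2 - 14qs + 49s^2 is a perfect-square trinomial: the outer terms are (q)^2 and (7s)^2, and the cross term is -2·q·7s.
So q^2 - 14qs + 49s^2 = (q - 7s)^2 ≥ 0.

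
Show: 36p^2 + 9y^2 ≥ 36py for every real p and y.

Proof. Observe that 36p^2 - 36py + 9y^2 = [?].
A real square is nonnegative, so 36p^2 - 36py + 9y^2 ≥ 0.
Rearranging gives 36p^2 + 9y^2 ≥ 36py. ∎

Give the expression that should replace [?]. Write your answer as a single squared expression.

The leading and trailing coefficients are 6^2 and 3^2, and 36 = 2·6·3, so the trinomial is (6p - 3y)^2.
Hence 36p^2 - 36py + 9y^2 ≥ 0.

(6p - 3y)^2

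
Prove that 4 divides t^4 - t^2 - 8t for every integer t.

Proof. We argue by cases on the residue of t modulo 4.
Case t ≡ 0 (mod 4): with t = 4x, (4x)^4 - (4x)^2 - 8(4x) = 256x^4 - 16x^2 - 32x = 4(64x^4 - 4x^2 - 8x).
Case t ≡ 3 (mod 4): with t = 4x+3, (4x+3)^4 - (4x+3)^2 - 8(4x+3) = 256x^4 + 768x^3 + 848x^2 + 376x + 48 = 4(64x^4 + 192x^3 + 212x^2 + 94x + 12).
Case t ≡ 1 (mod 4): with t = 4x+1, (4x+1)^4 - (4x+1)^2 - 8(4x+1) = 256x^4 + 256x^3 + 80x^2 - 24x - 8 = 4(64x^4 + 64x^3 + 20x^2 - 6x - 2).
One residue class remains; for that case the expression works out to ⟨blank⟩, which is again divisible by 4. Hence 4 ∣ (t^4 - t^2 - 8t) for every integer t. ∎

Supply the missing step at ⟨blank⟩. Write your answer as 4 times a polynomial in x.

4(64x^4 + 128x^3 + 92x^2 + 20x - 1)

The residues treated are {0, 3, 1}, so the missing case is t ≡ 2 (mod 4); write t = 4x+2.
Then (4x+2)^4 - (4x+2)^2 - 8(4x+2) = 256x^4 + 512x^3 + 368x^2 + 80x - 4 = 4(64x^4 + 128x^3 + 92x^2 + 20x - 1).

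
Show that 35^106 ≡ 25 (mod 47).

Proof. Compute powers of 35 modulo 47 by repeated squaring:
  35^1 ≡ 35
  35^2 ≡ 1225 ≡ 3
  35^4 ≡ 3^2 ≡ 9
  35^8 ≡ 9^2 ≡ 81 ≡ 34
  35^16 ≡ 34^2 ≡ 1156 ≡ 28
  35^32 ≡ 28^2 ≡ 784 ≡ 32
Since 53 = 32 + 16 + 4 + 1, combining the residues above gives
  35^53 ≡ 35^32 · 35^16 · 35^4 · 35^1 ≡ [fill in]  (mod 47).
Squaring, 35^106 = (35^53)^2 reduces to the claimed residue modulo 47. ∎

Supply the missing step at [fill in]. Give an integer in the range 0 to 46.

5

35^32 · 35^16 · 35^4 · 35^1 ≡ 32 · 28 · 9 · 35 = 282240.
282240 mod 47 = 5, so 35^53 ≡ 5 (mod 47).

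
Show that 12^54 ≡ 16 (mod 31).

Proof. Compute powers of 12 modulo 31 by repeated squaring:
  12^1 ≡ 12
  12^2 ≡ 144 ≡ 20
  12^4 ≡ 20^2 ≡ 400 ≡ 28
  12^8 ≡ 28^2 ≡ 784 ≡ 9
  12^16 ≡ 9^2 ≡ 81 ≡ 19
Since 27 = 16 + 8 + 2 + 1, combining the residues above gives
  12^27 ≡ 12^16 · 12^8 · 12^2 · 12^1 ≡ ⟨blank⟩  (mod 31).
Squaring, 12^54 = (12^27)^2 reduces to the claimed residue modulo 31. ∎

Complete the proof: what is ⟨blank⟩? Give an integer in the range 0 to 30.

12^16 · 12^8 · 12^2 · 12^1 ≡ 19 · 9 · 20 · 12 = 41040.
41040 mod 31 = 27, so 12^27 ≡ 27 (mod 31).

27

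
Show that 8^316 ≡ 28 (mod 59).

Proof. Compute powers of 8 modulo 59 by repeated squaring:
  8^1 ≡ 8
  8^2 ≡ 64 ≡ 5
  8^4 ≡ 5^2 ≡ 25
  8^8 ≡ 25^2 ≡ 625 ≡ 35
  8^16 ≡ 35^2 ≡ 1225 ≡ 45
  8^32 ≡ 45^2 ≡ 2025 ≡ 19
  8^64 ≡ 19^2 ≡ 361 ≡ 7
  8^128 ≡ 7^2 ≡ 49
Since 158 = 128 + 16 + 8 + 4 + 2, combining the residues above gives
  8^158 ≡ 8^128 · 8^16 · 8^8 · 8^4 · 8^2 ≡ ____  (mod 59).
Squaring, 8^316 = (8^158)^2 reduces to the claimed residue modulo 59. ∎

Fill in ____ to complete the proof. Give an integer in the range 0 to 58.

21

8^128 · 8^16 · 8^8 · 8^4 · 8^2 ≡ 49 · 45 · 35 · 25 · 5 = 9646875.
9646875 mod 59 = 21, so 8^158 ≡ 21 (mod 59).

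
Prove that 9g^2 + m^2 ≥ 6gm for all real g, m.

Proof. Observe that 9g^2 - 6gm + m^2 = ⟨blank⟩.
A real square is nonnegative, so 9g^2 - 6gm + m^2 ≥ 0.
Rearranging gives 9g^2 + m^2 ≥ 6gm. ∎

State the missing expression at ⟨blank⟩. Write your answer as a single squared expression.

The leading and trailing coefficients are 3^2 and 1^2, and 6 = 2·3·1, so the trinomial is (3g - m)^2.
Hence 9g^2 - 6gm + m^2 ≥ 0.

(3g - m)^2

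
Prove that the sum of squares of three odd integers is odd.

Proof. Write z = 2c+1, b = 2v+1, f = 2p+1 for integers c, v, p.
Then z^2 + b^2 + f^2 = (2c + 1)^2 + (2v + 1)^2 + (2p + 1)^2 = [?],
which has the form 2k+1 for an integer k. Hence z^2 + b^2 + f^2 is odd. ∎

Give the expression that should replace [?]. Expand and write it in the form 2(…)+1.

2(2c^2 + 2c + 2p^2 + 2p + 2v^2 + 2v + 1) + 1

Expanding: (2c + 1)^2 + (2v + 1)^2 + (2p + 1)^2 = 4c^2 + 4c + 4p^2 + 4p + 4v^2 + 4v + 3.
Every term except the constant is even, so this is 2(2c^2 + 2c + 2p^2 + 2p + 2v^2 + 2v + 1) + 1,
and 2c^2 + 2c + 2p^2 + 2p + 2v^2 + 2v + 1 ∈ ℤ gives the required form.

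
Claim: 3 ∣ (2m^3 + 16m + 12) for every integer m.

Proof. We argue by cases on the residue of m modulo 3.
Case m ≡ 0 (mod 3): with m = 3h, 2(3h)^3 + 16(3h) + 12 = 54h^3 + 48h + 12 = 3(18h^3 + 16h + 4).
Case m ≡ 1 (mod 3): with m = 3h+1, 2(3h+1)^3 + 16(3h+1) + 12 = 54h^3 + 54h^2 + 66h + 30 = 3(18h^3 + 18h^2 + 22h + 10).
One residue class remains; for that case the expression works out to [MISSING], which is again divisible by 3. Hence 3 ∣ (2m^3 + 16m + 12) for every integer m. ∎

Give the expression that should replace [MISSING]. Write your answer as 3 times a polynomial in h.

The residues treated are {0, 1}, so the missing case is m ≡ 2 (mod 3); write m = 3h+2.
Then 2(3h+2)^3 + 16(3h+2) + 12 = 54h^3 + 108h^2 + 120h + 60 = 3(18h^3 + 36h^2 + 40h + 20).

3(18h^3 + 36h^2 + 40h + 20)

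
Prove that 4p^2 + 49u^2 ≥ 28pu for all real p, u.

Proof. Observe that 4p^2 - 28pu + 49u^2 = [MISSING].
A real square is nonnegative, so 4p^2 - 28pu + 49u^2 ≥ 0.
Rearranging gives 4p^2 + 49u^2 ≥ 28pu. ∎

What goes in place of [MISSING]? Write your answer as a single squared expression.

(2p - 7u)^2

The leading and trailing coefficients are 2^2 and 7^2, and 28 = 2·2·7, so the trinomial is (2p - 7u)^2.
Hence 4p^2 - 28pu + 49u^2 ≥ 0.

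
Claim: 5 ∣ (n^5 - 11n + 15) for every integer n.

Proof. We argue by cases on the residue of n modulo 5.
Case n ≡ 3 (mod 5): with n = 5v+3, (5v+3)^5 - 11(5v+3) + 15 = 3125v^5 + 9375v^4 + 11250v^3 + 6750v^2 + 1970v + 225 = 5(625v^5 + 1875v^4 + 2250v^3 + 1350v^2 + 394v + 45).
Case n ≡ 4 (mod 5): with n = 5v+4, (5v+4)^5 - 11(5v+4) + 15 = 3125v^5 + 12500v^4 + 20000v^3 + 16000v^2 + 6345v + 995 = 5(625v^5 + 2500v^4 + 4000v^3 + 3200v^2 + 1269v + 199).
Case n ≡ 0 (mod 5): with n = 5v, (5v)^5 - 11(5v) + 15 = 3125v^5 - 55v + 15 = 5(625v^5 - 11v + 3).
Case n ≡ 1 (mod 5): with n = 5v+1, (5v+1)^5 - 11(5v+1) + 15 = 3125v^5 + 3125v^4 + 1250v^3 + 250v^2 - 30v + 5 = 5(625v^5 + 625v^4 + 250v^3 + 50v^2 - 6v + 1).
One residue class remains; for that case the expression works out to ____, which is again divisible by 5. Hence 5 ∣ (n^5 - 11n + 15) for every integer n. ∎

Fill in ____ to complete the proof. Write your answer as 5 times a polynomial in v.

The residues treated are {3, 4, 0, 1}, so the missing case is n ≡ 2 (mod 5); write n = 5v+2.
Then (5v+2)^5 - 11(5v+2) + 15 = 3125v^5 + 6250v^4 + 5000v^3 + 2000v^2 + 345v + 25 = 5(625v^5 + 1250v^4 + 1000v^3 + 400v^2 + 69v + 5).

5(625v^5 + 1250v^4 + 1000v^3 + 400v^2 + 69v + 5)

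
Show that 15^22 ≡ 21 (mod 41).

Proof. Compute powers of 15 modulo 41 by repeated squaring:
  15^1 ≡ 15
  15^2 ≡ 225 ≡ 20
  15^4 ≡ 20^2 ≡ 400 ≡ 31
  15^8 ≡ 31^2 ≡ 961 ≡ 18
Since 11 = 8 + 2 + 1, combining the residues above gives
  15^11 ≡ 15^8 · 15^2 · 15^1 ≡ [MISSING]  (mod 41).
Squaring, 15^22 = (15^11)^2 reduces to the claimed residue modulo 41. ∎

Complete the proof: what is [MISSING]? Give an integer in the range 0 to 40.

15^8 · 15^2 · 15^1 ≡ 18 · 20 · 15 = 5400.
5400 mod 41 = 29, so 15^11 ≡ 29 (mod 41).

29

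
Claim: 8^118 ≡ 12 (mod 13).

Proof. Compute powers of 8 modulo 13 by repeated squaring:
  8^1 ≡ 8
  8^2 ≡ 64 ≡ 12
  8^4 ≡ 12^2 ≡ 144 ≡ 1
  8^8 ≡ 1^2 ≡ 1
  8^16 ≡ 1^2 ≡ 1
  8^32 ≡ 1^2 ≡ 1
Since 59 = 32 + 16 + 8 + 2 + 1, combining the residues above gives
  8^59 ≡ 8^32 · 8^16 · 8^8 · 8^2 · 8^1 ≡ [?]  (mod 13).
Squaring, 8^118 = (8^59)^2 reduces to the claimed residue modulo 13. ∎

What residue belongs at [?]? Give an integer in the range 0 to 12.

5

Multiply the listed residues: 1 · 1 · 1 · 12 · 8 = 1 → 1 → 12 → 96.
Reducing modulo 13: 96 = 7·13 + 5, so 8^59 ≡ 5.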